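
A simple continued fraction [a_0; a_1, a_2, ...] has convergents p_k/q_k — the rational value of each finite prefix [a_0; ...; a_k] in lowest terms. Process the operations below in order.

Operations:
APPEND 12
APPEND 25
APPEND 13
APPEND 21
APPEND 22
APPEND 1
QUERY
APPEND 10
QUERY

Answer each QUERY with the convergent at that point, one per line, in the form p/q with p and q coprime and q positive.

APPEND 12: p_0 = 12·1 + 0 = 12, q_0 = 12·0 + 1 = 1 → 12/1
APPEND 25: p_1 = 25·12 + 1 = 301, q_1 = 25·1 + 0 = 25 → 301/25
APPEND 13: p_2 = 13·301 + 12 = 3925, q_2 = 13·25 + 1 = 326 → 3925/326
APPEND 21: p_3 = 21·3925 + 301 = 82726, q_3 = 21·326 + 25 = 6871 → 82726/6871
APPEND 22: p_4 = 22·82726 + 3925 = 1823897, q_4 = 22·6871 + 326 = 151488 → 1823897/151488
APPEND 1: p_5 = 1·1823897 + 82726 = 1906623, q_5 = 1·151488 + 6871 = 158359 → 1906623/158359
APPEND 10: p_6 = 10·1906623 + 1823897 = 20890127, q_6 = 10·158359 + 151488 = 1735078 → 20890127/1735078

1906623/158359
20890127/1735078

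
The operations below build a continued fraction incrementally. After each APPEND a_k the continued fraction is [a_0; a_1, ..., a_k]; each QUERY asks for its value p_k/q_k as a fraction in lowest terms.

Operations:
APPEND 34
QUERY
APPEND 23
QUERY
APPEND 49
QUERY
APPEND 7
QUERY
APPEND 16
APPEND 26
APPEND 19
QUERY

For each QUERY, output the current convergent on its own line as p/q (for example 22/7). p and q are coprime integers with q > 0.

APPEND 34: p_0 = 34·1 + 0 = 34, q_0 = 34·0 + 1 = 1 → 34/1
APPEND 23: p_1 = 23·34 + 1 = 783, q_1 = 23·1 + 0 = 23 → 783/23
APPEND 49: p_2 = 49·783 + 34 = 38401, q_2 = 49·23 + 1 = 1128 → 38401/1128
APPEND 7: p_3 = 7·38401 + 783 = 269590, q_3 = 7·1128 + 23 = 7919 → 269590/7919
APPEND 16: p_4 = 16·269590 + 38401 = 4351841, q_4 = 16·7919 + 1128 = 127832 → 4351841/127832
APPEND 26: p_5 = 26·4351841 + 269590 = 113417456, q_5 = 26·127832 + 7919 = 3331551 → 113417456/3331551
APPEND 19: p_6 = 19·113417456 + 4351841 = 2159283505, q_6 = 19·3331551 + 127832 = 63427301 → 2159283505/63427301

34/1
783/23
38401/1128
269590/7919
2159283505/63427301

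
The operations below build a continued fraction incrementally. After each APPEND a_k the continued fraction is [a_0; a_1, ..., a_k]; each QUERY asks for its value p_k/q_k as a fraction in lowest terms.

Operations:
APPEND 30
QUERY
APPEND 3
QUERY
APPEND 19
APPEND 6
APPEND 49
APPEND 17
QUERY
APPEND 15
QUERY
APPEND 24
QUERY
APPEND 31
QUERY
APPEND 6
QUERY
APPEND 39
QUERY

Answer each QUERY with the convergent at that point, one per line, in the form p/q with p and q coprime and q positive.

APPEND 30: p_0 = 30·1 + 0 = 30, q_0 = 30·0 + 1 = 1 → 30/1
APPEND 3: p_1 = 3·30 + 1 = 91, q_1 = 3·1 + 0 = 3 → 91/3
APPEND 19: p_2 = 19·91 + 30 = 1759, q_2 = 19·3 + 1 = 58 → 1759/58
APPEND 6: p_3 = 6·1759 + 91 = 10645, q_3 = 6·58 + 3 = 351 → 10645/351
APPEND 49: p_4 = 49·10645 + 1759 = 523364, q_4 = 49·351 + 58 = 17257 → 523364/17257
APPEND 17: p_5 = 17·523364 + 10645 = 8907833, q_5 = 17·17257 + 351 = 293720 → 8907833/293720
APPEND 15: p_6 = 15·8907833 + 523364 = 134140859, q_6 = 15·293720 + 17257 = 4423057 → 134140859/4423057
APPEND 24: p_7 = 24·134140859 + 8907833 = 3228288449, q_7 = 24·4423057 + 293720 = 106447088 → 3228288449/106447088
APPEND 31: p_8 = 31·3228288449 + 134140859 = 100211082778, q_8 = 31·106447088 + 4423057 = 3304282785 → 100211082778/3304282785
APPEND 6: p_9 = 6·100211082778 + 3228288449 = 604494785117, q_9 = 6·3304282785 + 106447088 = 19932143798 → 604494785117/19932143798
APPEND 39: p_10 = 39·604494785117 + 100211082778 = 23675507702341, q_10 = 39·19932143798 + 3304282785 = 780657890907 → 23675507702341/780657890907

30/1
91/3
8907833/293720
134140859/4423057
3228288449/106447088
100211082778/3304282785
604494785117/19932143798
23675507702341/780657890907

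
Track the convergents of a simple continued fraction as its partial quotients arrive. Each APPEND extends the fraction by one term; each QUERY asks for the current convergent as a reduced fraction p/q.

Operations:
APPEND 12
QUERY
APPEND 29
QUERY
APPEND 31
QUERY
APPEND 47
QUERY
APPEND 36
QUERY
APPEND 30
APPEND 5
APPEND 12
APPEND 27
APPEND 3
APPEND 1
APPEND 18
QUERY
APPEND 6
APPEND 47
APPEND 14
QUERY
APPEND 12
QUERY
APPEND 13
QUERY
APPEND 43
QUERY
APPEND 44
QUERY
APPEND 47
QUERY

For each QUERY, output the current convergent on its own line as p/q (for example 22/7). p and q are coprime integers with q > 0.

APPEND 12: p_0 = 12·1 + 0 = 12, q_0 = 12·0 + 1 = 1 → 12/1
APPEND 29: p_1 = 29·12 + 1 = 349, q_1 = 29·1 + 0 = 29 → 349/29
APPEND 31: p_2 = 31·349 + 12 = 10831, q_2 = 31·29 + 1 = 900 → 10831/900
APPEND 47: p_3 = 47·10831 + 349 = 509406, q_3 = 47·900 + 29 = 42329 → 509406/42329
APPEND 36: p_4 = 36·509406 + 10831 = 18349447, q_4 = 36·42329 + 900 = 1524744 → 18349447/1524744
APPEND 30: p_5 = 30·18349447 + 509406 = 550992816, q_5 = 30·1524744 + 42329 = 45784649 → 550992816/45784649
APPEND 5: p_6 = 5·550992816 + 18349447 = 2773313527, q_6 = 5·45784649 + 1524744 = 230447989 → 2773313527/230447989
APPEND 12: p_7 = 12·2773313527 + 550992816 = 33830755140, q_7 = 12·230447989 + 45784649 = 2811160517 → 33830755140/2811160517
APPEND 27: p_8 = 27·33830755140 + 2773313527 = 916203702307, q_8 = 27·2811160517 + 230447989 = 76131781948 → 916203702307/76131781948
APPEND 3: p_9 = 3·916203702307 + 33830755140 = 2782441862061, q_9 = 3·76131781948 + 2811160517 = 231206506361 → 2782441862061/231206506361
APPEND 1: p_10 = 1·2782441862061 + 916203702307 = 3698645564368, q_10 = 1·231206506361 + 76131781948 = 307338288309 → 3698645564368/307338288309
APPEND 18: p_11 = 18·3698645564368 + 2782441862061 = 69358062020685, q_11 = 18·307338288309 + 231206506361 = 5763295695923 → 69358062020685/5763295695923
APPEND 6: p_12 = 6·69358062020685 + 3698645564368 = 419847017688478, q_12 = 6·5763295695923 + 307338288309 = 34887112463847 → 419847017688478/34887112463847
APPEND 47: p_13 = 47·419847017688478 + 69358062020685 = 19802167893379151, q_13 = 47·34887112463847 + 5763295695923 = 1645457581496732 → 19802167893379151/1645457581496732
APPEND 14: p_14 = 14·19802167893379151 + 419847017688478 = 277650197524996592, q_14 = 14·1645457581496732 + 34887112463847 = 23071293253418095 → 277650197524996592/23071293253418095
APPEND 12: p_15 = 12·277650197524996592 + 19802167893379151 = 3351604538193338255, q_15 = 12·23071293253418095 + 1645457581496732 = 278500976622513872 → 3351604538193338255/278500976622513872
APPEND 13: p_16 = 13·3351604538193338255 + 277650197524996592 = 43848509194038393907, q_16 = 13·278500976622513872 + 23071293253418095 = 3643583989346098431 → 43848509194038393907/3643583989346098431
APPEND 43: p_17 = 43·43848509194038393907 + 3351604538193338255 = 1888837499881844276256, q_17 = 43·3643583989346098431 + 278500976622513872 = 156952612518504746405 → 1888837499881844276256/156952612518504746405
APPEND 44: p_18 = 44·1888837499881844276256 + 43848509194038393907 = 83152698503995186549171, q_18 = 44·156952612518504746405 + 3643583989346098431 = 6909558534803554940251 → 83152698503995186549171/6909558534803554940251
APPEND 47: p_19 = 47·83152698503995186549171 + 1888837499881844276256 = 3910065667187655612087293, q_19 = 47·6909558534803554940251 + 156952612518504746405 = 324906203748285586938202 → 3910065667187655612087293/324906203748285586938202

12/1
349/29
10831/900
509406/42329
18349447/1524744
69358062020685/5763295695923
277650197524996592/23071293253418095
3351604538193338255/278500976622513872
43848509194038393907/3643583989346098431
1888837499881844276256/156952612518504746405
83152698503995186549171/6909558534803554940251
3910065667187655612087293/324906203748285586938202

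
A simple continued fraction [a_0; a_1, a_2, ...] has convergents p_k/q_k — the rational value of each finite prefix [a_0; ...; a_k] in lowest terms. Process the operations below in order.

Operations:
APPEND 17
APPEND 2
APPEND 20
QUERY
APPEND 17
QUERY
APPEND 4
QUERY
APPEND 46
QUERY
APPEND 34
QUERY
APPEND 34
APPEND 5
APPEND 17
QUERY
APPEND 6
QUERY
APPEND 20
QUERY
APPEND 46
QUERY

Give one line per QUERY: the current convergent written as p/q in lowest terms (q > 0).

APPEND 17: p_0 = 17·1 + 0 = 17, q_0 = 17·0 + 1 = 1 → 17/1
APPEND 2: p_1 = 2·17 + 1 = 35, q_1 = 2·1 + 0 = 2 → 35/2
APPEND 20: p_2 = 20·35 + 17 = 717, q_2 = 20·2 + 1 = 41 → 717/41
APPEND 17: p_3 = 17·717 + 35 = 12224, q_3 = 17·41 + 2 = 699 → 12224/699
APPEND 4: p_4 = 4·12224 + 717 = 49613, q_4 = 4·699 + 41 = 2837 → 49613/2837
APPEND 46: p_5 = 46·49613 + 12224 = 2294422, q_5 = 46·2837 + 699 = 131201 → 2294422/131201
APPEND 34: p_6 = 34·2294422 + 49613 = 78059961, q_6 = 34·131201 + 2837 = 4463671 → 78059961/4463671
APPEND 34: p_7 = 34·78059961 + 2294422 = 2656333096, q_7 = 34·4463671 + 131201 = 151896015 → 2656333096/151896015
APPEND 5: p_8 = 5·2656333096 + 78059961 = 13359725441, q_8 = 5·151896015 + 4463671 = 763943746 → 13359725441/763943746
APPEND 17: p_9 = 17·13359725441 + 2656333096 = 229771665593, q_9 = 17·763943746 + 151896015 = 13138939697 → 229771665593/13138939697
APPEND 6: p_10 = 6·229771665593 + 13359725441 = 1391989718999, q_10 = 6·13138939697 + 763943746 = 79597581928 → 1391989718999/79597581928
APPEND 20: p_11 = 20·1391989718999 + 229771665593 = 28069566045573, q_11 = 20·79597581928 + 13138939697 = 1605090578257 → 28069566045573/1605090578257
APPEND 46: p_12 = 46·28069566045573 + 1391989718999 = 1292592027815357, q_12 = 46·1605090578257 + 79597581928 = 73913764181750 → 1292592027815357/73913764181750

717/41
12224/699
49613/2837
2294422/131201
78059961/4463671
229771665593/13138939697
1391989718999/79597581928
28069566045573/1605090578257
1292592027815357/73913764181750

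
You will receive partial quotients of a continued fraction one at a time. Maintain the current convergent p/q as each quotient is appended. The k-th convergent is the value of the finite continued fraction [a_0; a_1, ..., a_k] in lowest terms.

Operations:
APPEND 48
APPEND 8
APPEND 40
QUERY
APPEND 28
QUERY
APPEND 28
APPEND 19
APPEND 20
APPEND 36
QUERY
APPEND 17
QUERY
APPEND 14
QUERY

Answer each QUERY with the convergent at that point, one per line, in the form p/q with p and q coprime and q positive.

APPEND 48: p_0 = 48·1 + 0 = 48, q_0 = 48·0 + 1 = 1 → 48/1
APPEND 8: p_1 = 8·48 + 1 = 385, q_1 = 8·1 + 0 = 8 → 385/8
APPEND 40: p_2 = 40·385 + 48 = 15448, q_2 = 40·8 + 1 = 321 → 15448/321
APPEND 28: p_3 = 28·15448 + 385 = 432929, q_3 = 28·321 + 8 = 8996 → 432929/8996
APPEND 28: p_4 = 28·432929 + 15448 = 12137460, q_4 = 28·8996 + 321 = 252209 → 12137460/252209
APPEND 19: p_5 = 19·12137460 + 432929 = 231044669, q_5 = 19·252209 + 8996 = 4800967 → 231044669/4800967
APPEND 20: p_6 = 20·231044669 + 12137460 = 4633030840, q_6 = 20·4800967 + 252209 = 96271549 → 4633030840/96271549
APPEND 36: p_7 = 36·4633030840 + 231044669 = 167020154909, q_7 = 36·96271549 + 4800967 = 3470576731 → 167020154909/3470576731
APPEND 17: p_8 = 17·167020154909 + 4633030840 = 2843975664293, q_8 = 17·3470576731 + 96271549 = 59096075976 → 2843975664293/59096075976
APPEND 14: p_9 = 14·2843975664293 + 167020154909 = 39982679455011, q_9 = 14·59096075976 + 3470576731 = 830815640395 → 39982679455011/830815640395

15448/321
432929/8996
167020154909/3470576731
2843975664293/59096075976
39982679455011/830815640395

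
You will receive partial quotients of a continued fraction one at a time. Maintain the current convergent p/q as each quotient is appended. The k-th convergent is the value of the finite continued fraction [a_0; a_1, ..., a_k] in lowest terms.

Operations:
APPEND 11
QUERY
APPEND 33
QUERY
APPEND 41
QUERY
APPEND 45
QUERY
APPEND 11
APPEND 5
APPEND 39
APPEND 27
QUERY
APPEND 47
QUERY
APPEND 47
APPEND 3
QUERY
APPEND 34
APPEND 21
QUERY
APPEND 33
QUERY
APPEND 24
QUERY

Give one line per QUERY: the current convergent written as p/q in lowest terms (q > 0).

11/1
364/33
14935/1354
672439/60963
39968864614/3623558261
1880015567723/170441317436
267082117210508/24213537750695
192820128517012715/17480981166779738
6372233433747124462/577703653152732737
153126422538447999803/13882368656832365426

APPEND 11: p_0 = 11·1 + 0 = 11, q_0 = 11·0 + 1 = 1 → 11/1
APPEND 33: p_1 = 33·11 + 1 = 364, q_1 = 33·1 + 0 = 33 → 364/33
APPEND 41: p_2 = 41·364 + 11 = 14935, q_2 = 41·33 + 1 = 1354 → 14935/1354
APPEND 45: p_3 = 45·14935 + 364 = 672439, q_3 = 45·1354 + 33 = 60963 → 672439/60963
APPEND 11: p_4 = 11·672439 + 14935 = 7411764, q_4 = 11·60963 + 1354 = 671947 → 7411764/671947
APPEND 5: p_5 = 5·7411764 + 672439 = 37731259, q_5 = 5·671947 + 60963 = 3420698 → 37731259/3420698
APPEND 39: p_6 = 39·37731259 + 7411764 = 1478930865, q_6 = 39·3420698 + 671947 = 134079169 → 1478930865/134079169
APPEND 27: p_7 = 27·1478930865 + 37731259 = 39968864614, q_7 = 27·134079169 + 3420698 = 3623558261 → 39968864614/3623558261
APPEND 47: p_8 = 47·39968864614 + 1478930865 = 1880015567723, q_8 = 47·3623558261 + 134079169 = 170441317436 → 1880015567723/170441317436
APPEND 47: p_9 = 47·1880015567723 + 39968864614 = 88400700547595, q_9 = 47·170441317436 + 3623558261 = 8014365477753 → 88400700547595/8014365477753
APPEND 3: p_10 = 3·88400700547595 + 1880015567723 = 267082117210508, q_10 = 3·8014365477753 + 170441317436 = 24213537750695 → 267082117210508/24213537750695
APPEND 34: p_11 = 34·267082117210508 + 88400700547595 = 9169192685704867, q_11 = 34·24213537750695 + 8014365477753 = 831274649001383 → 9169192685704867/831274649001383
APPEND 21: p_12 = 21·9169192685704867 + 267082117210508 = 192820128517012715, q_12 = 21·831274649001383 + 24213537750695 = 17480981166779738 → 192820128517012715/17480981166779738
APPEND 33: p_13 = 33·192820128517012715 + 9169192685704867 = 6372233433747124462, q_13 = 33·17480981166779738 + 831274649001383 = 577703653152732737 → 6372233433747124462/577703653152732737
APPEND 24: p_14 = 24·6372233433747124462 + 192820128517012715 = 153126422538447999803, q_14 = 24·577703653152732737 + 17480981166779738 = 13882368656832365426 → 153126422538447999803/13882368656832365426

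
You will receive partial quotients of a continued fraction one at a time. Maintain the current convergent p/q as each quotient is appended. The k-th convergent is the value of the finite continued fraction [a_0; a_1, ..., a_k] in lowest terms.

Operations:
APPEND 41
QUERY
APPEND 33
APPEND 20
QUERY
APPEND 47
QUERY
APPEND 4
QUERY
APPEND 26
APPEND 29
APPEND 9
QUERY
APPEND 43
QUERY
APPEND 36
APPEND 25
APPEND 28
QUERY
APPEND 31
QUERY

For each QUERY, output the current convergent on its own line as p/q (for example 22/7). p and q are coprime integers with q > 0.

41/1
27121/661
1276041/31100
5131285/125061
35334817727/861189281
1523308287625/37126462038
38509630285784627/938566630614013
1195171922996916737/29129038021062666

APPEND 41: p_0 = 41·1 + 0 = 41, q_0 = 41·0 + 1 = 1 → 41/1
APPEND 33: p_1 = 33·41 + 1 = 1354, q_1 = 33·1 + 0 = 33 → 1354/33
APPEND 20: p_2 = 20·1354 + 41 = 27121, q_2 = 20·33 + 1 = 661 → 27121/661
APPEND 47: p_3 = 47·27121 + 1354 = 1276041, q_3 = 47·661 + 33 = 31100 → 1276041/31100
APPEND 4: p_4 = 4·1276041 + 27121 = 5131285, q_4 = 4·31100 + 661 = 125061 → 5131285/125061
APPEND 26: p_5 = 26·5131285 + 1276041 = 134689451, q_5 = 26·125061 + 31100 = 3282686 → 134689451/3282686
APPEND 29: p_6 = 29·134689451 + 5131285 = 3911125364, q_6 = 29·3282686 + 125061 = 95322955 → 3911125364/95322955
APPEND 9: p_7 = 9·3911125364 + 134689451 = 35334817727, q_7 = 9·95322955 + 3282686 = 861189281 → 35334817727/861189281
APPEND 43: p_8 = 43·35334817727 + 3911125364 = 1523308287625, q_8 = 43·861189281 + 95322955 = 37126462038 → 1523308287625/37126462038
APPEND 36: p_9 = 36·1523308287625 + 35334817727 = 54874433172227, q_9 = 36·37126462038 + 861189281 = 1337413822649 → 54874433172227/1337413822649
APPEND 25: p_10 = 25·54874433172227 + 1523308287625 = 1373384137593300, q_10 = 25·1337413822649 + 37126462038 = 33472472028263 → 1373384137593300/33472472028263
APPEND 28: p_11 = 28·1373384137593300 + 54874433172227 = 38509630285784627, q_11 = 28·33472472028263 + 1337413822649 = 938566630614013 → 38509630285784627/938566630614013
APPEND 31: p_12 = 31·38509630285784627 + 1373384137593300 = 1195171922996916737, q_12 = 31·938566630614013 + 33472472028263 = 29129038021062666 → 1195171922996916737/29129038021062666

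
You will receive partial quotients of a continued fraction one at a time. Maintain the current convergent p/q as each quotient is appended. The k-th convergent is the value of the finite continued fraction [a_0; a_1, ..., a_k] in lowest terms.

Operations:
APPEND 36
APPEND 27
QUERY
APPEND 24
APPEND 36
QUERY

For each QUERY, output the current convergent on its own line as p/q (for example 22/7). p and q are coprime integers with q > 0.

973/27
842941/23391

APPEND 36: p_0 = 36·1 + 0 = 36, q_0 = 36·0 + 1 = 1 → 36/1
APPEND 27: p_1 = 27·36 + 1 = 973, q_1 = 27·1 + 0 = 27 → 973/27
APPEND 24: p_2 = 24·973 + 36 = 23388, q_2 = 24·27 + 1 = 649 → 23388/649
APPEND 36: p_3 = 36·23388 + 973 = 842941, q_3 = 36·649 + 27 = 23391 → 842941/23391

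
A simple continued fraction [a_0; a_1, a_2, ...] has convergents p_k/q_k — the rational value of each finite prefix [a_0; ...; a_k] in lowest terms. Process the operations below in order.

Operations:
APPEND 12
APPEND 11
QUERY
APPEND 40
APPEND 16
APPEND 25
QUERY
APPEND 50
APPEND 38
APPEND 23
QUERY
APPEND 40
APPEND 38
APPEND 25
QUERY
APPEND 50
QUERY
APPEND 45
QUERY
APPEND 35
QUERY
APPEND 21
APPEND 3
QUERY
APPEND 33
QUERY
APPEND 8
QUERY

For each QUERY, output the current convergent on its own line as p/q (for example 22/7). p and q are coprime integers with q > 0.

APPEND 12: p_0 = 12·1 + 0 = 12, q_0 = 12·0 + 1 = 1 → 12/1
APPEND 11: p_1 = 11·12 + 1 = 133, q_1 = 11·1 + 0 = 11 → 133/11
APPEND 40: p_2 = 40·133 + 12 = 5332, q_2 = 40·11 + 1 = 441 → 5332/441
APPEND 16: p_3 = 16·5332 + 133 = 85445, q_3 = 16·441 + 11 = 7067 → 85445/7067
APPEND 25: p_4 = 25·85445 + 5332 = 2141457, q_4 = 25·7067 + 441 = 177116 → 2141457/177116
APPEND 50: p_5 = 50·2141457 + 85445 = 107158295, q_5 = 50·177116 + 7067 = 8862867 → 107158295/8862867
APPEND 38: p_6 = 38·107158295 + 2141457 = 4074156667, q_6 = 38·8862867 + 177116 = 336966062 → 4074156667/336966062
APPEND 23: p_7 = 23·4074156667 + 107158295 = 93812761636, q_7 = 23·336966062 + 8862867 = 7759082293 → 93812761636/7759082293
APPEND 40: p_8 = 40·93812761636 + 4074156667 = 3756584622107, q_8 = 40·7759082293 + 336966062 = 310700257782 → 3756584622107/310700257782
APPEND 38: p_9 = 38·3756584622107 + 93812761636 = 142844028401702, q_9 = 38·310700257782 + 7759082293 = 11814368878009 → 142844028401702/11814368878009
APPEND 25: p_10 = 25·142844028401702 + 3756584622107 = 3574857294664657, q_10 = 25·11814368878009 + 310700257782 = 295669922208007 → 3574857294664657/295669922208007
APPEND 50: p_11 = 50·3574857294664657 + 142844028401702 = 178885708761634552, q_11 = 50·295669922208007 + 11814368878009 = 14795310479278359 → 178885708761634552/14795310479278359
APPEND 45: p_12 = 45·178885708761634552 + 3574857294664657 = 8053431751568219497, q_12 = 45·14795310479278359 + 295669922208007 = 666084641489734162 → 8053431751568219497/666084641489734162
APPEND 35: p_13 = 35·8053431751568219497 + 178885708761634552 = 282048997013649316947, q_13 = 35·666084641489734162 + 14795310479278359 = 23327757762619974029 → 282048997013649316947/23327757762619974029
APPEND 21: p_14 = 21·282048997013649316947 + 8053431751568219497 = 5931082369038203875384, q_14 = 21·23327757762619974029 + 666084641489734162 = 490548997656509188771 → 5931082369038203875384/490548997656509188771
APPEND 3: p_15 = 3·5931082369038203875384 + 282048997013649316947 = 18075296104128260943099, q_15 = 3·490548997656509188771 + 23327757762619974029 = 1494974750732147540342 → 18075296104128260943099/1494974750732147540342
APPEND 33: p_16 = 33·18075296104128260943099 + 5931082369038203875384 = 602415853805270814997651, q_16 = 33·1494974750732147540342 + 490548997656509188771 = 49824715771817378020057 → 602415853805270814997651/49824715771817378020057
APPEND 8: p_17 = 8·602415853805270814997651 + 18075296104128260943099 = 4837402126546294780924307, q_17 = 8·49824715771817378020057 + 1494974750732147540342 = 400092700925271171700798 → 4837402126546294780924307/400092700925271171700798

133/11
2141457/177116
93812761636/7759082293
3574857294664657/295669922208007
178885708761634552/14795310479278359
8053431751568219497/666084641489734162
282048997013649316947/23327757762619974029
18075296104128260943099/1494974750732147540342
602415853805270814997651/49824715771817378020057
4837402126546294780924307/400092700925271171700798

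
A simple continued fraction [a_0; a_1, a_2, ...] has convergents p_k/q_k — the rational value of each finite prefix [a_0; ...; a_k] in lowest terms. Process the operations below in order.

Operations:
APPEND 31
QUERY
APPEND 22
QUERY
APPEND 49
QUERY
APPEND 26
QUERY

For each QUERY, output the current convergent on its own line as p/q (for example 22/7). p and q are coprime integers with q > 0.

APPEND 31: p_0 = 31·1 + 0 = 31, q_0 = 31·0 + 1 = 1 → 31/1
APPEND 22: p_1 = 22·31 + 1 = 683, q_1 = 22·1 + 0 = 22 → 683/22
APPEND 49: p_2 = 49·683 + 31 = 33498, q_2 = 49·22 + 1 = 1079 → 33498/1079
APPEND 26: p_3 = 26·33498 + 683 = 871631, q_3 = 26·1079 + 22 = 28076 → 871631/28076

31/1
683/22
33498/1079
871631/28076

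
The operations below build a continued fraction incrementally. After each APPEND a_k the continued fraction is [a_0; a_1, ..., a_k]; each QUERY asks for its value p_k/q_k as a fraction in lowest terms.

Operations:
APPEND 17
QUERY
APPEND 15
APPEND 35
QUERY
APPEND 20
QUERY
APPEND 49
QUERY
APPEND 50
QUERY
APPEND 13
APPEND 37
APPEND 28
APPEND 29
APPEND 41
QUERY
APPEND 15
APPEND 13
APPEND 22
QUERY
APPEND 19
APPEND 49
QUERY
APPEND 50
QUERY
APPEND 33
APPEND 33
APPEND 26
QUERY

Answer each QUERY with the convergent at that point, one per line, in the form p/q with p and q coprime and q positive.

APPEND 17: p_0 = 17·1 + 0 = 17, q_0 = 17·0 + 1 = 1 → 17/1
APPEND 15: p_1 = 15·17 + 1 = 256, q_1 = 15·1 + 0 = 15 → 256/15
APPEND 35: p_2 = 35·256 + 17 = 8977, q_2 = 35·15 + 1 = 526 → 8977/526
APPEND 20: p_3 = 20·8977 + 256 = 179796, q_3 = 20·526 + 15 = 10535 → 179796/10535
APPEND 49: p_4 = 49·179796 + 8977 = 8818981, q_4 = 49·10535 + 526 = 516741 → 8818981/516741
APPEND 50: p_5 = 50·8818981 + 179796 = 441128846, q_5 = 50·516741 + 10535 = 25847585 → 441128846/25847585
APPEND 13: p_6 = 13·441128846 + 8818981 = 5743493979, q_6 = 13·25847585 + 516741 = 336535346 → 5743493979/336535346
APPEND 37: p_7 = 37·5743493979 + 441128846 = 212950406069, q_7 = 37·336535346 + 25847585 = 12477655387 → 212950406069/12477655387
APPEND 28: p_8 = 28·212950406069 + 5743493979 = 5968354863911, q_8 = 28·12477655387 + 336535346 = 349710886182 → 5968354863911/349710886182
APPEND 29: p_9 = 29·5968354863911 + 212950406069 = 173295241459488, q_9 = 29·349710886182 + 12477655387 = 10154093354665 → 173295241459488/10154093354665
APPEND 41: p_10 = 41·173295241459488 + 5968354863911 = 7111073254702919, q_10 = 41·10154093354665 + 349710886182 = 416667538427447 → 7111073254702919/416667538427447
APPEND 15: p_11 = 15·7111073254702919 + 173295241459488 = 106839394062003273, q_11 = 15·416667538427447 + 10154093354665 = 6260167169766370 → 106839394062003273/6260167169766370
APPEND 13: p_12 = 13·106839394062003273 + 7111073254702919 = 1396023196060745468, q_12 = 13·6260167169766370 + 416667538427447 = 81798840745390257 → 1396023196060745468/81798840745390257
APPEND 22: p_13 = 22·1396023196060745468 + 106839394062003273 = 30819349707398403569, q_13 = 22·81798840745390257 + 6260167169766370 = 1805834663568352024 → 30819349707398403569/1805834663568352024
APPEND 19: p_14 = 19·30819349707398403569 + 1396023196060745468 = 586963667636630413279, q_14 = 19·1805834663568352024 + 81798840745390257 = 34392657448544078713 → 586963667636630413279/34392657448544078713
APPEND 49: p_15 = 49·586963667636630413279 + 30819349707398403569 = 28792039063902288654240, q_15 = 49·34392657448544078713 + 1805834663568352024 = 1687046049642228208961 → 28792039063902288654240/1687046049642228208961
APPEND 50: p_16 = 50·28792039063902288654240 + 586963667636630413279 = 1440188916862751063125279, q_16 = 50·1687046049642228208961 + 34392657448544078713 = 84386695139559954526763 → 1440188916862751063125279/84386695139559954526763
APPEND 33: p_17 = 33·1440188916862751063125279 + 28792039063902288654240 = 47555026295534687371788447, q_17 = 33·84386695139559954526763 + 1687046049642228208961 = 2786447985655120727592140 → 47555026295534687371788447/2786447985655120727592140
APPEND 33: p_18 = 33·47555026295534687371788447 + 1440188916862751063125279 = 1570756056669507434332144030, q_18 = 33·2786447985655120727592140 + 84386695139559954526763 = 92037170221758543965067383 → 1570756056669507434332144030/92037170221758543965067383
APPEND 26: p_19 = 26·1570756056669507434332144030 + 47555026295534687371788447 = 40887212499702727980007533227, q_19 = 26·92037170221758543965067383 + 2786447985655120727592140 = 2395752873751377263819344098 → 40887212499702727980007533227/2395752873751377263819344098

17/1
8977/526
179796/10535
8818981/516741
441128846/25847585
7111073254702919/416667538427447
30819349707398403569/1805834663568352024
28792039063902288654240/1687046049642228208961
1440188916862751063125279/84386695139559954526763
40887212499702727980007533227/2395752873751377263819344098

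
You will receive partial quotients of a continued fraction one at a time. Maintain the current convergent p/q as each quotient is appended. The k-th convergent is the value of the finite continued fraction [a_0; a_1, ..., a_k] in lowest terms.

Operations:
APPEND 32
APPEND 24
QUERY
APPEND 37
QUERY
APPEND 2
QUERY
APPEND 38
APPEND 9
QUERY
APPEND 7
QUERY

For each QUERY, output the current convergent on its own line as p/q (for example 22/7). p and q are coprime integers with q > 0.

APPEND 32: p_0 = 32·1 + 0 = 32, q_0 = 32·0 + 1 = 1 → 32/1
APPEND 24: p_1 = 24·32 + 1 = 769, q_1 = 24·1 + 0 = 24 → 769/24
APPEND 37: p_2 = 37·769 + 32 = 28485, q_2 = 37·24 + 1 = 889 → 28485/889
APPEND 2: p_3 = 2·28485 + 769 = 57739, q_3 = 2·889 + 24 = 1802 → 57739/1802
APPEND 38: p_4 = 38·57739 + 28485 = 2222567, q_4 = 38·1802 + 889 = 69365 → 2222567/69365
APPEND 9: p_5 = 9·2222567 + 57739 = 20060842, q_5 = 9·69365 + 1802 = 626087 → 20060842/626087
APPEND 7: p_6 = 7·20060842 + 2222567 = 142648461, q_6 = 7·626087 + 69365 = 4451974 → 142648461/4451974

769/24
28485/889
57739/1802
20060842/626087
142648461/4451974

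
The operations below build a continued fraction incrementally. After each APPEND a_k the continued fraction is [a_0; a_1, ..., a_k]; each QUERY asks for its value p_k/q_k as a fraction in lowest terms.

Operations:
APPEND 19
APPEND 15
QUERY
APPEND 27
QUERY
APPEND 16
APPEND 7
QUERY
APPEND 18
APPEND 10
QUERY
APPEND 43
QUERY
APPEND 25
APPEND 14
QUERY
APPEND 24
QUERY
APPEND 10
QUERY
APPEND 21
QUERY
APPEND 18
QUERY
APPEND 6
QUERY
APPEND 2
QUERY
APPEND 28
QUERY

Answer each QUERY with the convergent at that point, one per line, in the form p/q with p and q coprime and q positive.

APPEND 19: p_0 = 19·1 + 0 = 19, q_0 = 19·0 + 1 = 1 → 19/1
APPEND 15: p_1 = 15·19 + 1 = 286, q_1 = 15·1 + 0 = 15 → 286/15
APPEND 27: p_2 = 27·286 + 19 = 7741, q_2 = 27·15 + 1 = 406 → 7741/406
APPEND 16: p_3 = 16·7741 + 286 = 124142, q_3 = 16·406 + 15 = 6511 → 124142/6511
APPEND 7: p_4 = 7·124142 + 7741 = 876735, q_4 = 7·6511 + 406 = 45983 → 876735/45983
APPEND 18: p_5 = 18·876735 + 124142 = 15905372, q_5 = 18·45983 + 6511 = 834205 → 15905372/834205
APPEND 10: p_6 = 10·15905372 + 876735 = 159930455, q_6 = 10·834205 + 45983 = 8388033 → 159930455/8388033
APPEND 43: p_7 = 43·159930455 + 15905372 = 6892914937, q_7 = 43·8388033 + 834205 = 361519624 → 6892914937/361519624
APPEND 25: p_8 = 25·6892914937 + 159930455 = 172482803880, q_8 = 25·361519624 + 8388033 = 9046378633 → 172482803880/9046378633
APPEND 14: p_9 = 14·172482803880 + 6892914937 = 2421652169257, q_9 = 14·9046378633 + 361519624 = 127010820486 → 2421652169257/127010820486
APPEND 24: p_10 = 24·2421652169257 + 172482803880 = 58292134866048, q_10 = 24·127010820486 + 9046378633 = 3057306070297 → 58292134866048/3057306070297
APPEND 10: p_11 = 10·58292134866048 + 2421652169257 = 585343000829737, q_11 = 10·3057306070297 + 127010820486 = 30700071523456 → 585343000829737/30700071523456
APPEND 21: p_12 = 21·585343000829737 + 58292134866048 = 12350495152290525, q_12 = 21·30700071523456 + 3057306070297 = 647758808062873 → 12350495152290525/647758808062873
APPEND 18: p_13 = 18·12350495152290525 + 585343000829737 = 222894255742059187, q_13 = 18·647758808062873 + 30700071523456 = 11690358616655170 → 222894255742059187/11690358616655170
APPEND 6: p_14 = 6·222894255742059187 + 12350495152290525 = 1349716029604645647, q_14 = 6·11690358616655170 + 647758808062873 = 70789910507993893 → 1349716029604645647/70789910507993893
APPEND 2: p_15 = 2·1349716029604645647 + 222894255742059187 = 2922326314951350481, q_15 = 2·70789910507993893 + 11690358616655170 = 153270179632642956 → 2922326314951350481/153270179632642956
APPEND 28: p_16 = 28·2922326314951350481 + 1349716029604645647 = 83174852848242459115, q_16 = 28·153270179632642956 + 70789910507993893 = 4362354940221996661 → 83174852848242459115/4362354940221996661

286/15
7741/406
876735/45983
159930455/8388033
6892914937/361519624
2421652169257/127010820486
58292134866048/3057306070297
585343000829737/30700071523456
12350495152290525/647758808062873
222894255742059187/11690358616655170
1349716029604645647/70789910507993893
2922326314951350481/153270179632642956
83174852848242459115/4362354940221996661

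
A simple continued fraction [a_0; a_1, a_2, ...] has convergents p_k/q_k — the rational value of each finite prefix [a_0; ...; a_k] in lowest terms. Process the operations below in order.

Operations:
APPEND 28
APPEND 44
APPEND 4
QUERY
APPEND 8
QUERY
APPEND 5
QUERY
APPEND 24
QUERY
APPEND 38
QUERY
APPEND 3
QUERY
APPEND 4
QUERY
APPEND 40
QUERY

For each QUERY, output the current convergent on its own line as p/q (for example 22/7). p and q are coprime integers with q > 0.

APPEND 28: p_0 = 28·1 + 0 = 28, q_0 = 28·0 + 1 = 1 → 28/1
APPEND 44: p_1 = 44·28 + 1 = 1233, q_1 = 44·1 + 0 = 44 → 1233/44
APPEND 4: p_2 = 4·1233 + 28 = 4960, q_2 = 4·44 + 1 = 177 → 4960/177
APPEND 8: p_3 = 8·4960 + 1233 = 40913, q_3 = 8·177 + 44 = 1460 → 40913/1460
APPEND 5: p_4 = 5·40913 + 4960 = 209525, q_4 = 5·1460 + 177 = 7477 → 209525/7477
APPEND 24: p_5 = 24·209525 + 40913 = 5069513, q_5 = 24·7477 + 1460 = 180908 → 5069513/180908
APPEND 38: p_6 = 38·5069513 + 209525 = 192851019, q_6 = 38·180908 + 7477 = 6881981 → 192851019/6881981
APPEND 3: p_7 = 3·192851019 + 5069513 = 583622570, q_7 = 3·6881981 + 180908 = 20826851 → 583622570/20826851
APPEND 4: p_8 = 4·583622570 + 192851019 = 2527341299, q_8 = 4·20826851 + 6881981 = 90189385 → 2527341299/90189385
APPEND 40: p_9 = 40·2527341299 + 583622570 = 101677274530, q_9 = 40·90189385 + 20826851 = 3628402251 → 101677274530/3628402251

4960/177
40913/1460
209525/7477
5069513/180908
192851019/6881981
583622570/20826851
2527341299/90189385
101677274530/3628402251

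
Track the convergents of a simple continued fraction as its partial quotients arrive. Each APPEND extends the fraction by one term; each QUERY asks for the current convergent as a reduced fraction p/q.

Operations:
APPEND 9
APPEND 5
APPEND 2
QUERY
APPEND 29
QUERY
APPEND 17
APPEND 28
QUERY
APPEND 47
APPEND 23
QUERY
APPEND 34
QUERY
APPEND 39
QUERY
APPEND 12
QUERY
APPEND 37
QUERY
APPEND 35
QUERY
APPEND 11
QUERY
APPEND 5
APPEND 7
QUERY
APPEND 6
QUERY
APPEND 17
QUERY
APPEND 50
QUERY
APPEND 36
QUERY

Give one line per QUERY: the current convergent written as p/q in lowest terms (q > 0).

101/11
2975/324
1421903/154856
1539664594/167681129
52415476313/5708442137
2045743240801/222796924472
24601334365925/2679271535801
912295114780026/99355843749109
31954930351666835/3480133802754616
352416528983115211/38380827674049885
12910679555853815441/1406070732885078172
79258114910390135536/8631808669483473073
1360298633032486119553/148146818114104120413
68094189766534696113186/7415972714374689493723
2452751130228281546194249/267123164535602925894441

APPEND 9: p_0 = 9·1 + 0 = 9, q_0 = 9·0 + 1 = 1 → 9/1
APPEND 5: p_1 = 5·9 + 1 = 46, q_1 = 5·1 + 0 = 5 → 46/5
APPEND 2: p_2 = 2·46 + 9 = 101, q_2 = 2·5 + 1 = 11 → 101/11
APPEND 29: p_3 = 29·101 + 46 = 2975, q_3 = 29·11 + 5 = 324 → 2975/324
APPEND 17: p_4 = 17·2975 + 101 = 50676, q_4 = 17·324 + 11 = 5519 → 50676/5519
APPEND 28: p_5 = 28·50676 + 2975 = 1421903, q_5 = 28·5519 + 324 = 154856 → 1421903/154856
APPEND 47: p_6 = 47·1421903 + 50676 = 66880117, q_6 = 47·154856 + 5519 = 7283751 → 66880117/7283751
APPEND 23: p_7 = 23·66880117 + 1421903 = 1539664594, q_7 = 23·7283751 + 154856 = 167681129 → 1539664594/167681129
APPEND 34: p_8 = 34·1539664594 + 66880117 = 52415476313, q_8 = 34·167681129 + 7283751 = 5708442137 → 52415476313/5708442137
APPEND 39: p_9 = 39·52415476313 + 1539664594 = 2045743240801, q_9 = 39·5708442137 + 167681129 = 222796924472 → 2045743240801/222796924472
APPEND 12: p_10 = 12·2045743240801 + 52415476313 = 24601334365925, q_10 = 12·222796924472 + 5708442137 = 2679271535801 → 24601334365925/2679271535801
APPEND 37: p_11 = 37·24601334365925 + 2045743240801 = 912295114780026, q_11 = 37·2679271535801 + 222796924472 = 99355843749109 → 912295114780026/99355843749109
APPEND 35: p_12 = 35·912295114780026 + 24601334365925 = 31954930351666835, q_12 = 35·99355843749109 + 2679271535801 = 3480133802754616 → 31954930351666835/3480133802754616
APPEND 11: p_13 = 11·31954930351666835 + 912295114780026 = 352416528983115211, q_13 = 11·3480133802754616 + 99355843749109 = 38380827674049885 → 352416528983115211/38380827674049885
APPEND 5: p_14 = 5·352416528983115211 + 31954930351666835 = 1794037575267242890, q_14 = 5·38380827674049885 + 3480133802754616 = 195384272173004041 → 1794037575267242890/195384272173004041
APPEND 7: p_15 = 7·1794037575267242890 + 352416528983115211 = 12910679555853815441, q_15 = 7·195384272173004041 + 38380827674049885 = 1406070732885078172 → 12910679555853815441/1406070732885078172
APPEND 6: p_16 = 6·12910679555853815441 + 1794037575267242890 = 79258114910390135536, q_16 = 6·1406070732885078172 + 195384272173004041 = 8631808669483473073 → 79258114910390135536/8631808669483473073
APPEND 17: p_17 = 17·79258114910390135536 + 12910679555853815441 = 1360298633032486119553, q_17 = 17·8631808669483473073 + 1406070732885078172 = 148146818114104120413 → 1360298633032486119553/148146818114104120413
APPEND 50: p_18 = 50·1360298633032486119553 + 79258114910390135536 = 68094189766534696113186, q_18 = 50·148146818114104120413 + 8631808669483473073 = 7415972714374689493723 → 68094189766534696113186/7415972714374689493723
APPEND 36: p_19 = 36·68094189766534696113186 + 1360298633032486119553 = 2452751130228281546194249, q_19 = 36·7415972714374689493723 + 148146818114104120413 = 267123164535602925894441 → 2452751130228281546194249/267123164535602925894441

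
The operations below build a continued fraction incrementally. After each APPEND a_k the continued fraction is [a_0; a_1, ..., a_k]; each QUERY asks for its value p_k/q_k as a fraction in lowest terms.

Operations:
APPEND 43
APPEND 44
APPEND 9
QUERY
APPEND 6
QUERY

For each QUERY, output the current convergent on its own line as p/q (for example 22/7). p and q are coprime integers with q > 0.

17080/397
104373/2426

APPEND 43: p_0 = 43·1 + 0 = 43, q_0 = 43·0 + 1 = 1 → 43/1
APPEND 44: p_1 = 44·43 + 1 = 1893, q_1 = 44·1 + 0 = 44 → 1893/44
APPEND 9: p_2 = 9·1893 + 43 = 17080, q_2 = 9·44 + 1 = 397 → 17080/397
APPEND 6: p_3 = 6·17080 + 1893 = 104373, q_3 = 6·397 + 44 = 2426 → 104373/2426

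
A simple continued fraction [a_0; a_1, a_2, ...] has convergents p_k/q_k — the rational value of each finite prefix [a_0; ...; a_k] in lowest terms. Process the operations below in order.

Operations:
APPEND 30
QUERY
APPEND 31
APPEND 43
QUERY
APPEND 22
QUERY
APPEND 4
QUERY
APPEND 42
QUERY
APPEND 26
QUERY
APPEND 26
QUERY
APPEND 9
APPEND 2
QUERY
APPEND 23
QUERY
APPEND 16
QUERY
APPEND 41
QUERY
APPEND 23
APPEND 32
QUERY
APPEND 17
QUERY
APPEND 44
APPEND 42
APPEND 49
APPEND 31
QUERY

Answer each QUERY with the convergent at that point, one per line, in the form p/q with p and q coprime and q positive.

30/1
40063/1334
882317/29379
3569331/118850
150794219/5021079
3924219025/130666904
102180488869/3402360583
1949277726561/64906184885
45756936329749/1523594164506
734060259002545/24442412816981
30142227555434094/1003662519660727
22238311636643008718/740481434200099191
378745303116965134913/12611293061766699949
1066393091300163738424136950/35508284017654119186824317

APPEND 30: p_0 = 30·1 + 0 = 30, q_0 = 30·0 + 1 = 1 → 30/1
APPEND 31: p_1 = 31·30 + 1 = 931, q_1 = 31·1 + 0 = 31 → 931/31
APPEND 43: p_2 = 43·931 + 30 = 40063, q_2 = 43·31 + 1 = 1334 → 40063/1334
APPEND 22: p_3 = 22·40063 + 931 = 882317, q_3 = 22·1334 + 31 = 29379 → 882317/29379
APPEND 4: p_4 = 4·882317 + 40063 = 3569331, q_4 = 4·29379 + 1334 = 118850 → 3569331/118850
APPEND 42: p_5 = 42·3569331 + 882317 = 150794219, q_5 = 42·118850 + 29379 = 5021079 → 150794219/5021079
APPEND 26: p_6 = 26·150794219 + 3569331 = 3924219025, q_6 = 26·5021079 + 118850 = 130666904 → 3924219025/130666904
APPEND 26: p_7 = 26·3924219025 + 150794219 = 102180488869, q_7 = 26·130666904 + 5021079 = 3402360583 → 102180488869/3402360583
APPEND 9: p_8 = 9·102180488869 + 3924219025 = 923548618846, q_8 = 9·3402360583 + 130666904 = 30751912151 → 923548618846/30751912151
APPEND 2: p_9 = 2·923548618846 + 102180488869 = 1949277726561, q_9 = 2·30751912151 + 3402360583 = 64906184885 → 1949277726561/64906184885
APPEND 23: p_10 = 23·1949277726561 + 923548618846 = 45756936329749, q_10 = 23·64906184885 + 30751912151 = 1523594164506 → 45756936329749/1523594164506
APPEND 16: p_11 = 16·45756936329749 + 1949277726561 = 734060259002545, q_11 = 16·1523594164506 + 64906184885 = 24442412816981 → 734060259002545/24442412816981
APPEND 41: p_12 = 41·734060259002545 + 45756936329749 = 30142227555434094, q_12 = 41·24442412816981 + 1523594164506 = 1003662519660727 → 30142227555434094/1003662519660727
APPEND 23: p_13 = 23·30142227555434094 + 734060259002545 = 694005294033986707, q_13 = 23·1003662519660727 + 24442412816981 = 23108680365013702 → 694005294033986707/23108680365013702
APPEND 32: p_14 = 32·694005294033986707 + 30142227555434094 = 22238311636643008718, q_14 = 32·23108680365013702 + 1003662519660727 = 740481434200099191 → 22238311636643008718/740481434200099191
APPEND 17: p_15 = 17·22238311636643008718 + 694005294033986707 = 378745303116965134913, q_15 = 17·740481434200099191 + 23108680365013702 = 12611293061766699949 → 378745303116965134913/12611293061766699949
APPEND 44: p_16 = 44·378745303116965134913 + 22238311636643008718 = 16687031648783108944890, q_16 = 44·12611293061766699949 + 740481434200099191 = 555637376151934896947 → 16687031648783108944890/555637376151934896947
APPEND 42: p_17 = 42·16687031648783108944890 + 378745303116965134913 = 701234074552007540820293, q_17 = 42·555637376151934896947 + 12611293061766699949 = 23349381091443032371723 → 701234074552007540820293/23349381091443032371723
APPEND 49: p_18 = 49·701234074552007540820293 + 16687031648783108944890 = 34377156684697152609139247, q_18 = 49·23349381091443032371723 + 555637376151934896947 = 1144675310856860521111374 → 34377156684697152609139247/1144675310856860521111374
APPEND 31: p_19 = 31·34377156684697152609139247 + 701234074552007540820293 = 1066393091300163738424136950, q_19 = 31·1144675310856860521111374 + 23349381091443032371723 = 35508284017654119186824317 → 1066393091300163738424136950/35508284017654119186824317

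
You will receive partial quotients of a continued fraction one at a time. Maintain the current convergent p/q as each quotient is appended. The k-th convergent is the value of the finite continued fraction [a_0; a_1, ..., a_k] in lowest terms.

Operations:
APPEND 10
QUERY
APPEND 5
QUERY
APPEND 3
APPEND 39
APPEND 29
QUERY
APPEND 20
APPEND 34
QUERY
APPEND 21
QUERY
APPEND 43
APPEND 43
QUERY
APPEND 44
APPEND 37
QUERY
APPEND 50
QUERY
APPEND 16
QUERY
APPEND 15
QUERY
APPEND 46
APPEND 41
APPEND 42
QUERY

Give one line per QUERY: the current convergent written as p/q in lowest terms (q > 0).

APPEND 10: p_0 = 10·1 + 0 = 10, q_0 = 10·0 + 1 = 1 → 10/1
APPEND 5: p_1 = 5·10 + 1 = 51, q_1 = 5·1 + 0 = 5 → 51/5
APPEND 3: p_2 = 3·51 + 10 = 163, q_2 = 3·5 + 1 = 16 → 163/16
APPEND 39: p_3 = 39·163 + 51 = 6408, q_3 = 39·16 + 5 = 629 → 6408/629
APPEND 29: p_4 = 29·6408 + 163 = 185995, q_4 = 29·629 + 16 = 18257 → 185995/18257
APPEND 20: p_5 = 20·185995 + 6408 = 3726308, q_5 = 20·18257 + 629 = 365769 → 3726308/365769
APPEND 34: p_6 = 34·3726308 + 185995 = 126880467, q_6 = 34·365769 + 18257 = 12454403 → 126880467/12454403
APPEND 21: p_7 = 21·126880467 + 3726308 = 2668216115, q_7 = 21·12454403 + 365769 = 261908232 → 2668216115/261908232
APPEND 43: p_8 = 43·2668216115 + 126880467 = 114860173412, q_8 = 43·261908232 + 12454403 = 11274508379 → 114860173412/11274508379
APPEND 43: p_9 = 43·114860173412 + 2668216115 = 4941655672831, q_9 = 43·11274508379 + 261908232 = 485065768529 → 4941655672831/485065768529
APPEND 44: p_10 = 44·4941655672831 + 114860173412 = 217547709777976, q_10 = 44·485065768529 + 11274508379 = 21354168323655 → 217547709777976/21354168323655
APPEND 37: p_11 = 37·217547709777976 + 4941655672831 = 8054206917457943, q_11 = 37·21354168323655 + 485065768529 = 790589293743764 → 8054206917457943/790589293743764
APPEND 50: p_12 = 50·8054206917457943 + 217547709777976 = 402927893582675126, q_12 = 50·790589293743764 + 21354168323655 = 39550818855511855 → 402927893582675126/39550818855511855
APPEND 16: p_13 = 16·402927893582675126 + 8054206917457943 = 6454900504240259959, q_13 = 16·39550818855511855 + 790589293743764 = 633603690981933444 → 6454900504240259959/633603690981933444
APPEND 15: p_14 = 15·6454900504240259959 + 402927893582675126 = 97226435457186574511, q_14 = 15·633603690981933444 + 39550818855511855 = 9543606183584513515 → 97226435457186574511/9543606183584513515
APPEND 46: p_15 = 46·97226435457186574511 + 6454900504240259959 = 4478870931534822687465, q_15 = 46·9543606183584513515 + 633603690981933444 = 439639488135869555134 → 4478870931534822687465/439639488135869555134
APPEND 41: p_16 = 41·4478870931534822687465 + 97226435457186574511 = 183730934628384916760576, q_16 = 41·439639488135869555134 + 9543606183584513515 = 18034762619754236274009 → 183730934628384916760576/18034762619754236274009
APPEND 42: p_17 = 42·183730934628384916760576 + 4478870931534822687465 = 7721178125323701326631657, q_17 = 42·18034762619754236274009 + 439639488135869555134 = 757899669517813793063512 → 7721178125323701326631657/757899669517813793063512

10/1
51/5
185995/18257
126880467/12454403
2668216115/261908232
4941655672831/485065768529
8054206917457943/790589293743764
402927893582675126/39550818855511855
6454900504240259959/633603690981933444
97226435457186574511/9543606183584513515
7721178125323701326631657/757899669517813793063512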